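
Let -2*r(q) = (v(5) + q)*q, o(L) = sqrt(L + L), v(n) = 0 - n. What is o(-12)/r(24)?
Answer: -I*sqrt(6)/114 ≈ -0.021487*I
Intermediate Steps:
v(n) = -n
o(L) = sqrt(2)*sqrt(L) (o(L) = sqrt(2*L) = sqrt(2)*sqrt(L))
r(q) = -q*(-5 + q)/2 (r(q) = -(-1*5 + q)*q/2 = -(-5 + q)*q/2 = -q*(-5 + q)/2)
o(-12)/r(24) = (sqrt(2)*sqrt(-12))/(((1/2)*24*(5 - 1*24))) = (sqrt(2)*(2*I*sqrt(3)))/(((1/2)*24*(5 - 24))) = (2*I*sqrt(6))/(((1/2)*24*(-19))) = (2*I*sqrt(6))/(-228) = (2*I*sqrt(6))*(-1/228) = -I*sqrt(6)/114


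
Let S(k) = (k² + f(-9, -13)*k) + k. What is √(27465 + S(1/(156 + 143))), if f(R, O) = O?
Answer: √2455394878/299 ≈ 165.73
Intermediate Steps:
S(k) = k² - 12*k (S(k) = (k² - 13*k) + k = k² - 12*k)
√(27465 + S(1/(156 + 143))) = √(27465 + (-12 + 1/(156 + 143))/(156 + 143)) = √(27465 + (-12 + 1/299)/299) = √(27465 + (1/299)*(-3587/299)) = √(27465 - 3587/89401) = √(2455394878/89401) = √2455394878/299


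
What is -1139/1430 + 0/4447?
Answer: -1139/1430 ≈ -0.79650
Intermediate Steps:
-1139/1430 + 0/4447 = -1139*1/1430 + 0*(1/4447) = -1139/1430 + 0 = -1139/1430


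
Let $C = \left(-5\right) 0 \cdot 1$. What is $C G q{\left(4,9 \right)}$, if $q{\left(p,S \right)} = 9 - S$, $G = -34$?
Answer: $0$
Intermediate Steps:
$C = 0$ ($C = 0 \cdot 1 = 0$)
$C G q{\left(4,9 \right)} = 0 \left(-34\right) \left(9 - 9\right) = 0 \left(9 - 9\right) = 0 \cdot 0 = 0$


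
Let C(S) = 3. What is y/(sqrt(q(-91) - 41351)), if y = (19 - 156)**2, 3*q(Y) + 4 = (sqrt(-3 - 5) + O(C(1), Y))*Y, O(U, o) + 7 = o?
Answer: 18769*sqrt(3)/sqrt(-115139 - 182*I*sqrt(2)) ≈ 0.10708 + 95.805*I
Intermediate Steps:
O(U, o) = -7 + o
q(Y) = -4/3 + Y*(-7 + Y + 2*I*sqrt(2))/3 (q(Y) = -4/3 + ((sqrt(-3 - 5) + (-7 + Y))*Y)/3 = -4/3 + ((sqrt(-8) + (-7 + Y))*Y)/3 = -4/3 + ((2*I*sqrt(2) + (-7 + Y))*Y)/3 = -4/3 + ((-7 + Y + 2*I*sqrt(2))*Y)/3 = -4/3 + (Y*(-7 + Y + 2*I*sqrt(2)))/3 = -4/3 + Y*(-7 + Y + 2*I*sqrt(2))/3)
y = 18769 (y = (-137)**2 = 18769)
y/(sqrt(q(-91) - 41351)) = 18769/(sqrt((-4/3 + (1/3)*(-91)*(-7 - 91) + (2/3)*I*(-91)*sqrt(2)) - 41351)) = 18769/(sqrt((-4/3 + (1/3)*(-91)*(-98) - 182*I*sqrt(2)/3) - 41351)) = 18769/(sqrt((-4/3 + 8918/3 - 182*I*sqrt(2)/3) - 41351)) = 18769/(sqrt((8914/3 - 182*I*sqrt(2)/3) - 41351)) = 18769/(sqrt(-115139/3 - 182*I*sqrt(2)/3)) = 18769/sqrt(-115139/3 - 182*I*sqrt(2)/3)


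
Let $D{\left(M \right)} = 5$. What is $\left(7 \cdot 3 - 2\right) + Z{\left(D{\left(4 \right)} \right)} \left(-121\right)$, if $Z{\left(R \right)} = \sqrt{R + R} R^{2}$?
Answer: $19 - 3025 \sqrt{10} \approx -9546.9$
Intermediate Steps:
$Z{\left(R \right)} = \sqrt{2} R^{\frac{5}{2}}$ ($Z{\left(R \right)} = \sqrt{2 R} R^{2} = \sqrt{2} \sqrt{R} R^{2} = \sqrt{2} R^{\frac{5}{2}}$)
$\left(7 \cdot 3 - 2\right) + Z{\left(D{\left(4 \right)} \right)} \left(-121\right) = \left(7 \cdot 3 - 2\right) + \sqrt{2} \cdot 5^{\frac{5}{2}} \left(-121\right) = \left(21 - 2\right) + \sqrt{2} \cdot 25 \sqrt{5} \left(-121\right) = 19 + 25 \sqrt{10} \left(-121\right) = 19 - 3025 \sqrt{10}$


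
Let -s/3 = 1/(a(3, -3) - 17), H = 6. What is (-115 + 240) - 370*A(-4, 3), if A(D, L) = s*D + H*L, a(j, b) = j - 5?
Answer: -119725/19 ≈ -6301.3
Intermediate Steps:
a(j, b) = -5 + j
s = 3/19 (s = -3/((-5 + 3) - 17) = -3/(-2 - 17) = -3/(-19) = -3*(-1/19) = 3/19 ≈ 0.15789)
A(D, L) = 6*L + 3*D/19 (A(D, L) = 3*D/19 + 6*L = 6*L + 3*D/19)
(-115 + 240) - 370*A(-4, 3) = (-115 + 240) - 370*(6*3 + (3/19)*(-4)) = 125 - 370*(18 - 12/19) = 125 - 370*330/19 = 125 - 122100/19 = -119725/19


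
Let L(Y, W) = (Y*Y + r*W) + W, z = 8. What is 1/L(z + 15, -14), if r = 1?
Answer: 1/501 ≈ 0.0019960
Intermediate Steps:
L(Y, W) = Y² + 2*W (L(Y, W) = (Y*Y + 1*W) + W = (Y² + W) + W = (W + Y²) + W = Y² + 2*W)
1/L(z + 15, -14) = 1/((8 + 15)² + 2*(-14)) = 1/(23² - 28) = 1/(529 - 28) = 1/501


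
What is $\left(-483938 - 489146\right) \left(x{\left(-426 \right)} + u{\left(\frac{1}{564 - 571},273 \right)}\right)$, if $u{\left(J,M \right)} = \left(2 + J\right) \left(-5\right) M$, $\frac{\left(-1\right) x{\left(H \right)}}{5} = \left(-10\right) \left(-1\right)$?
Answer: $2515422140$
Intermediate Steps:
$x{\left(H \right)} = -50$ ($x{\left(H \right)} = - 5 \left(\left(-10\right) \left(-1\right)\right) = \left(-5\right) 10 = -50$)
$u{\left(J,M \right)} = M \left(-10 - 5 J\right)$ ($u{\left(J,M \right)} = \left(-10 - 5 J\right) M = M \left(-10 - 5 J\right)$)
$\left(-483938 - 489146\right) \left(x{\left(-426 \right)} + u{\left(\frac{1}{564 - 571},273 \right)}\right) = \left(-483938 - 489146\right) \left(-50 - 1365 \left(2 + \frac{1}{564 - 571}\right)\right) = - 973084 \left(-50 - 1365 \left(2 + \frac{1}{-7}\right)\right) = - 973084 \left(-50 - 1365 \left(2 - \frac{1}{7}\right)\right) = - 973084 \left(-50 - 1365 \cdot \frac{13}{7}\right) = - 973084 \left(-50 - 2535\right) = \left(-973084\right) \left(-2585\right) = 2515422140$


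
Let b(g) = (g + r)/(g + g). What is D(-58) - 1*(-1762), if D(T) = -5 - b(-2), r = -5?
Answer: 7021/4 ≈ 1755.3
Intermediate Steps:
b(g) = (-5 + g)/(2*g) (b(g) = (g - 5)/(g + g) = (-5 + g)/((2*g)) = (-5 + g)*(1/(2*g)) = (-5 + g)/(2*g))
D(T) = -27/4 (D(T) = -5 - (-5 - 2)/(2*(-2)) = -5 - (-1)*(-7)/(2*2) = -5 - 1*7/4 = -5 - 7/4 = -27/4)
D(-58) - 1*(-1762) = -27/4 - 1*(-1762) = -27/4 + 1762 = 7021/4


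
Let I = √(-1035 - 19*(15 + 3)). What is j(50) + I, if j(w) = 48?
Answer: 48 + 9*I*√17 ≈ 48.0 + 37.108*I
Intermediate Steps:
I = 9*I*√17 (I = √(-1035 - 19*18) = √(-1035 - 342) = √(-1377) = 9*I*√17 ≈ 37.108*I)
j(50) + I = 48 + 9*I*√17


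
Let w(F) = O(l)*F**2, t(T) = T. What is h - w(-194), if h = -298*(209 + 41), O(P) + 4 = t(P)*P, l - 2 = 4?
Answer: -1278852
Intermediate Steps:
l = 6 (l = 2 + 4 = 6)
O(P) = -4 + P**2 (O(P) = -4 + P*P = -4 + P**2)
h = -74500 (h = -298*250 = -74500)
w(F) = 32*F**2 (w(F) = (-4 + 6**2)*F**2 = (-4 + 36)*F**2 = 32*F**2)
h - w(-194) = -74500 - 32*(-194)**2 = -74500 - 32*37636 = -74500 - 1*1204352 = -74500 - 1204352 = -1278852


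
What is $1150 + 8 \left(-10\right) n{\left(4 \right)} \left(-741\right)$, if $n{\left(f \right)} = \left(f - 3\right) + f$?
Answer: $297550$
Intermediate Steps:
$n{\left(f \right)} = -3 + 2 f$ ($n{\left(f \right)} = \left(-3 + f\right) + f = -3 + 2 f$)
$1150 + 8 \left(-10\right) n{\left(4 \right)} \left(-741\right) = 1150 + 8 \left(-10\right) \left(-3 + 2 \cdot 4\right) \left(-741\right) = 1150 + - 80 \left(-3 + 8\right) \left(-741\right) = 1150 + \left(-80\right) 5 \left(-741\right) = 1150 - -296400 = 1150 + 296400 = 297550$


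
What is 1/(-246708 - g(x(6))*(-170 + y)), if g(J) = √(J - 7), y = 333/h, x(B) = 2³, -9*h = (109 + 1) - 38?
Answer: -8/1971971 ≈ -4.0569e-6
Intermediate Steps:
h = -8 (h = -((109 + 1) - 38)/9 = -(110 - 38)/9 = -⅑*72 = -8)
x(B) = 8
y = -333/8 (y = 333/(-8) = 333*(-⅛) = -333/8 ≈ -41.625)
g(J) = √(-7 + J)
1/(-246708 - g(x(6))*(-170 + y)) = 1/(-246708 - √(-7 + 8)*(-170 - 333/8)) = 1/(-246708 - √1*(-1693)/8) = 1/(-246708 - (-1693)/8) = 1/(-246708 - 1*(-1693/8)) = 1/(-246708 + 1693/8) = 1/(-1971971/8) = -8/1971971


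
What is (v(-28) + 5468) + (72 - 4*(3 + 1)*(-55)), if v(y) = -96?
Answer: 6324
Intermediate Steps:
(v(-28) + 5468) + (72 - 4*(3 + 1)*(-55)) = (-96 + 5468) + (72 - 4*(3 + 1)*(-55)) = 5372 + (72 - 4*4*(-55)) = 5372 + (72 - 16*(-55)) = 5372 + (72 + 880) = 5372 + 952 = 6324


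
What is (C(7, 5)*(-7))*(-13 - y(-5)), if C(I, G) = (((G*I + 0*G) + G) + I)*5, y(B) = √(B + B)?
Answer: 21385 + 1645*I*√10 ≈ 21385.0 + 5201.9*I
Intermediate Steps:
y(B) = √2*√B (y(B) = √(2*B) = √2*√B)
C(I, G) = 5*G + 5*I + 5*G*I (C(I, G) = (((G*I + 0) + G) + I)*5 = ((G*I + G) + I)*5 = ((G + G*I) + I)*5 = (G + I + G*I)*5 = 5*G + 5*I + 5*G*I)
(C(7, 5)*(-7))*(-13 - y(-5)) = ((5*5 + 5*7 + 5*5*7)*(-7))*(-13 - √2*√(-5)) = ((25 + 35 + 175)*(-7))*(-13 - √2*I*√5) = (235*(-7))*(-13 - I*√10) = -1645*(-13 - I*√10) = 21385 + 1645*I*√10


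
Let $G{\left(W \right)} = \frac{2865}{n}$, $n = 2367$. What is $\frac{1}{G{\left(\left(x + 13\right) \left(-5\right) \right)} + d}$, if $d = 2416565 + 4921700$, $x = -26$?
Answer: $\frac{789}{5789892040} \approx 1.3627 \cdot 10^{-7}$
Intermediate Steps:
$d = 7338265$
$G{\left(W \right)} = \frac{955}{789}$ ($G{\left(W \right)} = \frac{2865}{2367} = 2865 \cdot \frac{1}{2367} = \frac{955}{789}$)
$\frac{1}{G{\left(\left(x + 13\right) \left(-5\right) \right)} + d} = \frac{1}{\frac{955}{789} + 7338265} = \frac{1}{\frac{5789892040}{789}} = \frac{789}{5789892040}$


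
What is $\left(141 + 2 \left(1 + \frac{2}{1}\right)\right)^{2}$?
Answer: $21609$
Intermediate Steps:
$\left(141 + 2 \left(1 + \frac{2}{1}\right)\right)^{2} = \left(141 + 2 \left(1 + 2 \cdot 1\right)\right)^{2} = \left(141 + 2 \left(1 + 2\right)\right)^{2} = \left(141 + 2 \cdot 3\right)^{2} = \left(141 + 6\right)^{2} = 147^{2} = 21609$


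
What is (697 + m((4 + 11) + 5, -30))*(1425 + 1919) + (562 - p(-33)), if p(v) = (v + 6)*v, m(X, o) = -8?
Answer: 2303687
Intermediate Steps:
p(v) = v*(6 + v) (p(v) = (6 + v)*v = v*(6 + v))
(697 + m((4 + 11) + 5, -30))*(1425 + 1919) + (562 - p(-33)) = (697 - 8)*(1425 + 1919) + (562 - (-33)*(6 - 33)) = 689*3344 + (562 - (-33)*(-27)) = 2304016 + (562 - 1*891) = 2304016 + (562 - 891) = 2304016 - 329 = 2303687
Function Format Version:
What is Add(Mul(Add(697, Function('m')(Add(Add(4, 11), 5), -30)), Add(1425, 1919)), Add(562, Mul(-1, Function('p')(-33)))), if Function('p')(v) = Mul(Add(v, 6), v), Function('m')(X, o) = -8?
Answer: 2303687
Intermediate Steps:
Function('p')(v) = Mul(v, Add(6, v)) (Function('p')(v) = Mul(Add(6, v), v) = Mul(v, Add(6, v)))
Add(Mul(Add(697, Function('m')(Add(Add(4, 11), 5), -30)), Add(1425, 1919)), Add(562, Mul(-1, Function('p')(-33)))) = Add(Mul(Add(697, -8), Add(1425, 1919)), Add(562, Mul(-1, Mul(-33, Add(6, -33))))) = Add(Mul(689, 3344), Add(562, Mul(-1, Mul(-33, -27)))) = Add(2304016, Add(562, Mul(-1, 891))) = Add(2304016, Add(562, -891)) = Add(2304016, -329) = 2303687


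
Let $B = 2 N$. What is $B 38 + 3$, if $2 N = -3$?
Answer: $-111$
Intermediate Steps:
$N = - \frac{3}{2}$ ($N = \frac{1}{2} \left(-3\right) = - \frac{3}{2} \approx -1.5$)
$B = -3$ ($B = 2 \left(- \frac{3}{2}\right) = -3$)
$B 38 + 3 = \left(-3\right) 38 + 3 = -114 + 3 = -111$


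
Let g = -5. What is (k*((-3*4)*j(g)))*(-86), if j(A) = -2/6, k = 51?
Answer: -17544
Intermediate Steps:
j(A) = -⅓ (j(A) = -2*⅙ = -⅓)
(k*((-3*4)*j(g)))*(-86) = (51*(-3*4*(-⅓)))*(-86) = (51*(-12*(-⅓)))*(-86) = (51*4)*(-86) = 204*(-86) = -17544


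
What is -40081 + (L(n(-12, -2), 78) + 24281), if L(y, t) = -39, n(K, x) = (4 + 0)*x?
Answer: -15839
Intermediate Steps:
n(K, x) = 4*x
-40081 + (L(n(-12, -2), 78) + 24281) = -40081 + (-39 + 24281) = -40081 + 24242 = -15839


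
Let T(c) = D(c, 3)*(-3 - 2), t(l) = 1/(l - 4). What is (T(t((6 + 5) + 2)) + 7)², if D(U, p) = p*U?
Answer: 256/9 ≈ 28.444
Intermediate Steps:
D(U, p) = U*p
t(l) = 1/(-4 + l)
T(c) = -15*c (T(c) = (c*3)*(-3 - 2) = (3*c)*(-5) = -15*c)
(T(t((6 + 5) + 2)) + 7)² = (-15/(-4 + ((6 + 5) + 2)) + 7)² = (-15/(-4 + (11 + 2)) + 7)² = (-15/(-4 + 13) + 7)² = (-15/9 + 7)² = (-15*⅑ + 7)² = (-5/3 + 7)² = (16/3)² = 256/9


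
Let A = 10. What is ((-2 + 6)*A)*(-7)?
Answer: -280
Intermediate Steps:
((-2 + 6)*A)*(-7) = ((-2 + 6)*10)*(-7) = (4*10)*(-7) = 40*(-7) = -280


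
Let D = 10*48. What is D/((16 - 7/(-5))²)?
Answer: 4000/2523 ≈ 1.5854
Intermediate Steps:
D = 480
D/((16 - 7/(-5))²) = 480/((16 - 7/(-5))²) = 480/((16 - 7*(-⅕))²) = 480/((16 + 7/5)²) = 480/((87/5)²) = 480/(7569/25) = 480*(25/7569) = 4000/2523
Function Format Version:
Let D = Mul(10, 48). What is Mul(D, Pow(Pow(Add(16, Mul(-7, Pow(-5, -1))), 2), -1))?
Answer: Rational(4000, 2523) ≈ 1.5854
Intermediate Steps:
D = 480
Mul(D, Pow(Pow(Add(16, Mul(-7, Pow(-5, -1))), 2), -1)) = Mul(480, Pow(Pow(Add(16, Mul(-7, Pow(-5, -1))), 2), -1)) = Mul(480, Pow(Pow(Add(16, Mul(-7, Rational(-1, 5))), 2), -1)) = Mul(480, Pow(Pow(Add(16, Rational(7, 5)), 2), -1)) = Mul(480, Pow(Pow(Rational(87, 5), 2), -1)) = Mul(480, Pow(Rational(7569, 25), -1)) = Mul(480, Rational(25, 7569)) = Rational(4000, 2523)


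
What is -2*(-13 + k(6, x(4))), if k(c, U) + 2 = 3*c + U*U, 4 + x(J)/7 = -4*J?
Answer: -39206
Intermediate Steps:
x(J) = -28 - 28*J (x(J) = -28 + 7*(-4*J) = -28 - 28*J)
k(c, U) = -2 + U² + 3*c (k(c, U) = -2 + (3*c + U*U) = -2 + (3*c + U²) = -2 + (U² + 3*c) = -2 + U² + 3*c)
-2*(-13 + k(6, x(4))) = -2*(-13 + (-2 + (-28 - 28*4)² + 3*6)) = -2*(-13 + (-2 + (-28 - 112)² + 18)) = -2*(-13 + (-2 + (-140)² + 18)) = -2*(-13 + (-2 + 19600 + 18)) = -2*(-13 + 19616) = -2*19603 = -39206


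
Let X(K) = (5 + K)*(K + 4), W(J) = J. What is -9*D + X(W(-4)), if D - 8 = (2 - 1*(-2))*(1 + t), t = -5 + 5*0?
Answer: 72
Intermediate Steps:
t = -5 (t = -5 + 0 = -5)
X(K) = (4 + K)*(5 + K) (X(K) = (5 + K)*(4 + K) = (4 + K)*(5 + K))
D = -8 (D = 8 + (2 - 1*(-2))*(1 - 5) = 8 + (2 + 2)*(-4) = 8 + 4*(-4) = 8 - 16 = -8)
-9*D + X(W(-4)) = -9*(-8) + (20 + (-4)² + 9*(-4)) = 72 + (20 + 16 - 36) = 72 + 0 = 72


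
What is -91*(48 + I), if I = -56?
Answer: 728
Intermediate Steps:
-91*(48 + I) = -91*(48 - 56) = -91*(-8) = 728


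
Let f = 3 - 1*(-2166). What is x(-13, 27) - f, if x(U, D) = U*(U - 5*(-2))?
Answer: -2130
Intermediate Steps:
x(U, D) = U*(10 + U) (x(U, D) = U*(U + 10) = U*(10 + U))
f = 2169 (f = 3 + 2166 = 2169)
x(-13, 27) - f = -13*(10 - 13) - 1*2169 = -13*(-3) - 2169 = 39 - 2169 = -2130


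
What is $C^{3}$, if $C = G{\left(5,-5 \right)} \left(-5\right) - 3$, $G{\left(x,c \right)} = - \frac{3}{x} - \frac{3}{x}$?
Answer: $27$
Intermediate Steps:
$G{\left(x,c \right)} = - \frac{6}{x}$
$C = 3$ ($C = - \frac{6}{5} \left(-5\right) - 3 = \left(-6\right) \frac{1}{5} \left(-5\right) - 3 = \left(- \frac{6}{5}\right) \left(-5\right) - 3 = 6 - 3 = 3$)
$C^{3} = 3^{3} = 27$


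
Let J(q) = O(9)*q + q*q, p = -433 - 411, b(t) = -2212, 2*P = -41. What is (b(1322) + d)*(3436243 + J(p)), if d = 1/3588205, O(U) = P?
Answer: -33065053490168379/3588205 ≈ -9.2149e+9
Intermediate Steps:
P = -41/2 (P = (1/2)*(-41) = -41/2 ≈ -20.500)
p = -844
O(U) = -41/2
d = 1/3588205 ≈ 2.7869e-7
J(q) = q**2 - 41*q/2 (J(q) = -41*q/2 + q*q = -41*q/2 + q**2 = q**2 - 41*q/2)
(b(1322) + d)*(3436243 + J(p)) = (-2212 + 1/3588205)*(3436243 + (1/2)*(-844)*(-41 + 2*(-844))) = -7937109459*(3436243 + (1/2)*(-844)*(-41 - 1688))/3588205 = -7937109459*(3436243 + (1/2)*(-844)*(-1729))/3588205 = -7937109459*(3436243 + 729638)/3588205 = -7937109459/3588205*4165881 = -33065053490168379/3588205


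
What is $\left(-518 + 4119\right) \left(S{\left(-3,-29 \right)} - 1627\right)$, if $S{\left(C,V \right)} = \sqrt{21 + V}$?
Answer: $-5858827 + 7202 i \sqrt{2} \approx -5.8588 \cdot 10^{6} + 10185.0 i$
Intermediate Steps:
$\left(-518 + 4119\right) \left(S{\left(-3,-29 \right)} - 1627\right) = \left(-518 + 4119\right) \left(\sqrt{21 - 29} - 1627\right) = 3601 \left(\sqrt{-8} - 1627\right) = 3601 \left(2 i \sqrt{2} - 1627\right) = 3601 \left(-1627 + 2 i \sqrt{2}\right) = -5858827 + 7202 i \sqrt{2}$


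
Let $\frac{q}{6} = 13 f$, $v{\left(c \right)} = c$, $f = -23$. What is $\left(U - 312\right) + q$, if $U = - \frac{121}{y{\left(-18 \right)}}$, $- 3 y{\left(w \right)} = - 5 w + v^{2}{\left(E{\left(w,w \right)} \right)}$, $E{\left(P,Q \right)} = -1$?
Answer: $- \frac{191283}{91} \approx -2102.0$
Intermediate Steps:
$q = -1794$ ($q = 6 \cdot 13 \left(-23\right) = 6 \left(-299\right) = -1794$)
$y{\left(w \right)} = - \frac{1}{3} + \frac{5 w}{3}$ ($y{\left(w \right)} = - \frac{- 5 w + \left(-1\right)^{2}}{3} = - \frac{- 5 w + 1}{3} = - \frac{1 - 5 w}{3} = - \frac{1}{3} + \frac{5 w}{3}$)
$U = \frac{363}{91}$ ($U = - \frac{121}{- \frac{1}{3} + \frac{5}{3} \left(-18\right)} = - \frac{121}{- \frac{1}{3} - 30} = - \frac{121}{- \frac{91}{3}} = \left(-121\right) \left(- \frac{3}{91}\right) = \frac{363}{91} \approx 3.989$)
$\left(U - 312\right) + q = \left(\frac{363}{91} - 312\right) - 1794 = - \frac{28029}{91} - 1794 = - \frac{191283}{91}$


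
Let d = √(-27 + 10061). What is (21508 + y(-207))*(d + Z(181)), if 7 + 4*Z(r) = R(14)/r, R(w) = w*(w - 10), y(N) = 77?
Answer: -26139435/724 + 21585*√10034 ≈ 2.1261e+6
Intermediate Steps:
R(w) = w*(-10 + w)
d = √10034 ≈ 100.17
Z(r) = -7/4 + 14/r (Z(r) = -7/4 + ((14*(-10 + 14))/r)/4 = -7/4 + ((14*4)/r)/4 = -7/4 + (56/r)/4 = -7/4 + 14/r)
(21508 + y(-207))*(d + Z(181)) = (21508 + 77)*(√10034 + (-7/4 + 14/181)) = 21585*(√10034 + (-7/4 + 14*(1/181))) = 21585*(√10034 + (-7/4 + 14/181)) = 21585*(√10034 - 1211/724) = 21585*(-1211/724 + √10034) = -26139435/724 + 21585*√10034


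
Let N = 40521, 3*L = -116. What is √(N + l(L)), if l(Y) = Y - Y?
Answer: √40521 ≈ 201.30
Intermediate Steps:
L = -116/3 (L = (⅓)*(-116) = -116/3 ≈ -38.667)
l(Y) = 0
√(N + l(L)) = √(40521 + 0) = √40521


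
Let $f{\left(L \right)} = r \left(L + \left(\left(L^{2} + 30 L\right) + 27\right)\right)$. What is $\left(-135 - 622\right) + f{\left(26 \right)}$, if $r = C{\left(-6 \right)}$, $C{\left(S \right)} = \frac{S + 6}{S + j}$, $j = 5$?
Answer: $-757$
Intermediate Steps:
$C{\left(S \right)} = \frac{6 + S}{5 + S}$ ($C{\left(S \right)} = \frac{S + 6}{S + 5} = \frac{6 + S}{5 + S}$)
$r = 0$ ($r = \frac{6 - 6}{5 - 6} = \frac{1}{-1} \cdot 0 = \left(-1\right) 0 = 0$)
$f{\left(L \right)} = 0$ ($f{\left(L \right)} = 0 \left(L + \left(\left(L^{2} + 30 L\right) + 27\right)\right) = 0 \left(L + \left(27 + L^{2} + 30 L\right)\right) = 0 \left(27 + L^{2} + 31 L\right) = 0$)
$\left(-135 - 622\right) + f{\left(26 \right)} = \left(-135 - 622\right) + 0 = -757 + 0 = -757$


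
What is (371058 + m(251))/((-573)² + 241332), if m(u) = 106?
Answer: 371164/569661 ≈ 0.65155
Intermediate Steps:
(371058 + m(251))/((-573)² + 241332) = (371058 + 106)/((-573)² + 241332) = 371164/(328329 + 241332) = 371164/569661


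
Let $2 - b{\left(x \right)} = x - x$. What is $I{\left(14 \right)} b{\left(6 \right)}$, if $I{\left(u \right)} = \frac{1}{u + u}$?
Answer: $\frac{1}{14} \approx 0.071429$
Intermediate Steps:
$b{\left(x \right)} = 2$ ($b{\left(x \right)} = 2 - \left(x - x\right) = 2 - 0 = 2 + 0 = 2$)
$I{\left(u \right)} = \frac{1}{2 u}$
$I{\left(14 \right)} b{\left(6 \right)} = \frac{1}{2 \cdot 14} \cdot 2 = \frac{1}{2} \cdot \frac{1}{14} \cdot 2 = \frac{1}{28} \cdot 2 = \frac{1}{14}$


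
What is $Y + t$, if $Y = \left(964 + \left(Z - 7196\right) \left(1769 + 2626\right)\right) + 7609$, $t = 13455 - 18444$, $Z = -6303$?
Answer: $-59324521$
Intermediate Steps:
$t = -4989$
$Y = -59319532$ ($Y = \left(964 + \left(-6303 - 7196\right) \left(1769 + 2626\right)\right) + 7609 = \left(964 - 59328105\right) + 7609 = -59327141 + 7609 = -59319532$)
$Y + t = -59319532 - 4989 = -59324521$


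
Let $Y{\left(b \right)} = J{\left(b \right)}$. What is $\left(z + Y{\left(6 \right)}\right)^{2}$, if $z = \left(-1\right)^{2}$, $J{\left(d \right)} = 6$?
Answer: $49$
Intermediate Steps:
$Y{\left(b \right)} = 6$
$z = 1$
$\left(z + Y{\left(6 \right)}\right)^{2} = \left(1 + 6\right)^{2} = 7^{2} = 49$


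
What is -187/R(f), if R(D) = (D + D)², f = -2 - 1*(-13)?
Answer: -17/44 ≈ -0.38636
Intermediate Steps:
f = 11 (f = -2 + 13 = 11)
R(D) = 4*D² (R(D) = (2*D)² = 4*D²)
-187/R(f) = -187/(4*11²) = -187/(4*121) = -187/484 = -187*1/484 = -17/44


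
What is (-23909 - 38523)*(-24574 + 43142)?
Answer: -1159237376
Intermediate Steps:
(-23909 - 38523)*(-24574 + 43142) = -62432*18568 = -1159237376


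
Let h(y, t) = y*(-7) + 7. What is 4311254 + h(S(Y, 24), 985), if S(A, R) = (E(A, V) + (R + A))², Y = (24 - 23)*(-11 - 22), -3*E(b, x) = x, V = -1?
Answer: 38796617/9 ≈ 4.3107e+6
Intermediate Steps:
E(b, x) = -x/3
Y = -33 (Y = 1*(-33) = -33)
S(A, R) = (⅓ + A + R)² (S(A, R) = (-⅓*(-1) + (R + A))² = (⅓ + (A + R))² = (⅓ + A + R)²)
h(y, t) = 7 - 7*y (h(y, t) = -7*y + 7 = 7 - 7*y)
4311254 + h(S(Y, 24), 985) = 4311254 + (7 - 7*(1 + 3*(-33) + 3*24)²/9) = 4311254 + (7 - 7*(1 - 99 + 72)²/9) = 4311254 + (7 - 7*(-26)²/9) = 4311254 + (7 - 7*676/9) = 4311254 + (7 - 4732/9) = 4311254 - 4669/9 = 38796617/9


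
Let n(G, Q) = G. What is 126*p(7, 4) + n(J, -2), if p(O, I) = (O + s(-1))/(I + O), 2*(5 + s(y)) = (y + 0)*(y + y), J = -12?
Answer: 246/11 ≈ 22.364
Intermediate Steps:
s(y) = -5 + y**2 (s(y) = -5 + ((y + 0)*(y + y))/2 = -5 + (y*(2*y))/2 = -5 + (2*y**2)/2 = -5 + y**2)
p(O, I) = (-4 + O)/(I + O) (p(O, I) = (O + (-5 + (-1)**2))/(I + O) = (O + (-5 + 1))/(I + O) = (O - 4)/(I + O) = (-4 + O)/(I + O))
126*p(7, 4) + n(J, -2) = 126*((-4 + 7)/(4 + 7)) - 12 = 126*(3/11) - 12 = 378/11 - 12 = 246/11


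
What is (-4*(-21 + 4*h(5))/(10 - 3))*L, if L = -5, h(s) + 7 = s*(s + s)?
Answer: 3020/7 ≈ 431.43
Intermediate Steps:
h(s) = -7 + 2*s**2 (h(s) = -7 + s*(s + s) = -7 + s*(2*s) = -7 + 2*s**2)
(-4*(-21 + 4*h(5))/(10 - 3))*L = -4*(-21 + 4*(-7 + 2*5**2))/(10 - 3)*(-5) = -4*(-21 + 4*(-7 + 2*25))/7*(-5) = -4*(-21 + 4*(-7 + 50))/7*(-5) = -4*(-21 + 4*43)/7*(-5) = -4*(-21 + 172)/7*(-5) = -604/7*(-5) = 3020/7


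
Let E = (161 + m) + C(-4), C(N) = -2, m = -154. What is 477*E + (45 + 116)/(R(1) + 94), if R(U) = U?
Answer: 226736/95 ≈ 2386.7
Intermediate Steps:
E = 5 (E = (161 - 154) - 2 = 7 - 2 = 5)
477*E + (45 + 116)/(R(1) + 94) = 477*5 + (45 + 116)/(1 + 94) = 2385 + 161/95 = 226736/95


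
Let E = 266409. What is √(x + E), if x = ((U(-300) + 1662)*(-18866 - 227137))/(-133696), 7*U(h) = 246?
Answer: 99*√94087628306/58492 ≈ 519.16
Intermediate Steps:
U(h) = 246/7 (U(h) = (⅐)*246 = 246/7)
x = 365314455/116984 (x = ((246/7 + 1662)*(-18866 - 227137))/(-133696) = ((11880/7)*(-246003))*(-1/133696) = -2922515640/7*(-1/133696) = 365314455/116984 ≈ 3122.8)
√(x + E) = √(365314455/116984 + 266409) = √(31530904911/116984) = 99*√94087628306/58492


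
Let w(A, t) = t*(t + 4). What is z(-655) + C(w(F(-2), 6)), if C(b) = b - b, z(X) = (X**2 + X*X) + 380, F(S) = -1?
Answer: 858430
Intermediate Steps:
w(A, t) = t*(4 + t)
z(X) = 380 + 2*X**2 (z(X) = (X**2 + X**2) + 380 = 2*X**2 + 380 = 380 + 2*X**2)
C(b) = 0
z(-655) + C(w(F(-2), 6)) = (380 + 2*(-655)**2) + 0 = (380 + 2*429025) + 0 = (380 + 858050) + 0 = 858430 + 0 = 858430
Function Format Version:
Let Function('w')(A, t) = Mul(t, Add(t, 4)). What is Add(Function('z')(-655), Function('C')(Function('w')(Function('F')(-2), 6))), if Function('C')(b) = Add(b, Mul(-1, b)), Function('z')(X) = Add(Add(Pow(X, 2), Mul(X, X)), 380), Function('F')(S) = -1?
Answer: 858430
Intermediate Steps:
Function('w')(A, t) = Mul(t, Add(4, t))
Function('z')(X) = Add(380, Mul(2, Pow(X, 2))) (Function('z')(X) = Add(Add(Pow(X, 2), Pow(X, 2)), 380) = Add(Mul(2, Pow(X, 2)), 380) = Add(380, Mul(2, Pow(X, 2))))
Function('C')(b) = 0
Add(Function('z')(-655), Function('C')(Function('w')(Function('F')(-2), 6))) = Add(Add(380, Mul(2, Pow(-655, 2))), 0) = Add(Add(380, Mul(2, 429025)), 0) = Add(Add(380, 858050), 0) = Add(858430, 0) = 858430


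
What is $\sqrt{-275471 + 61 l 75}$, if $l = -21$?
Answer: $i \sqrt{371546} \approx 609.55 i$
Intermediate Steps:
$\sqrt{-275471 + 61 l 75} = \sqrt{-275471 + 61 \left(-21\right) 75} = \sqrt{-275471 - 96075} = \sqrt{-371546} = i \sqrt{371546}$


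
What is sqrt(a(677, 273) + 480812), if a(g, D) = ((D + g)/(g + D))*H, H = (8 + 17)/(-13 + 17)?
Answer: 3*sqrt(213697)/2 ≈ 693.41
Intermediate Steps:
H = 25/4 ≈ 6.2500
a(g, D) = 25/4 (a(g, D) = ((D + g)/(g + D))*(25/4) = ((D + g)/(D + g))*(25/4) = 1*(25/4) = 25/4)
sqrt(a(677, 273) + 480812) = sqrt(25/4 + 480812) = sqrt(1923273/4) = 3*sqrt(213697)/2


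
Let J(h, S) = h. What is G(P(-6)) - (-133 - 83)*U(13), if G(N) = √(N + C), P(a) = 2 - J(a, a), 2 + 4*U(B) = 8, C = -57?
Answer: 324 + 7*I ≈ 324.0 + 7.0*I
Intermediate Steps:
U(B) = 3/2 (U(B) = -½ + (¼)*8 = -½ + 2 = 3/2)
P(a) = 2 - a
G(N) = √(-57 + N) (G(N) = √(N - 57) = √(-57 + N))
G(P(-6)) - (-133 - 83)*U(13) = √(-57 + (2 - 1*(-6))) - (-133 - 83)*3/2 = √(-57 + (2 + 6)) - (-216)*3/2 = √(-57 + 8) - 1*(-324) = √(-49) + 324 = 7*I + 324 = 324 + 7*I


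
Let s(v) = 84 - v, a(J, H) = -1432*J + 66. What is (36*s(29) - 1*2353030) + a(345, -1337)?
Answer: -2845024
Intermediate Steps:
a(J, H) = 66 - 1432*J
(36*s(29) - 1*2353030) + a(345, -1337) = (36*(84 - 1*29) - 1*2353030) + (66 - 1432*345) = (36*(84 - 29) - 2353030) + (66 - 494040) = (36*55 - 2353030) - 493974 = (1980 - 2353030) - 493974 = -2351050 - 493974 = -2845024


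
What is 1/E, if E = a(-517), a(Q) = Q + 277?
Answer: -1/240 ≈ -0.0041667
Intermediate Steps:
a(Q) = 277 + Q
E = -240 (E = 277 - 517 = -240)
1/E = 1/(-240) = -1/240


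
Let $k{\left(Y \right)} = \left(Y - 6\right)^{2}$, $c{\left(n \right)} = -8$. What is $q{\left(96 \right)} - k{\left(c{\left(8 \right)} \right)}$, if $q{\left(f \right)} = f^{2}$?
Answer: $9020$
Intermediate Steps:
$k{\left(Y \right)} = \left(-6 + Y\right)^{2}$
$q{\left(96 \right)} - k{\left(c{\left(8 \right)} \right)} = 96^{2} - \left(-6 - 8\right)^{2} = 9216 - \left(-14\right)^{2} = 9216 - 196 = 9020$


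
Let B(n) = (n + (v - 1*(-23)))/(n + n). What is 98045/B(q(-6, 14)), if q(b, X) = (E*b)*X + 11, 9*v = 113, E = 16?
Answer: 2352491730/11677 ≈ 2.0146e+5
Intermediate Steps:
v = 113/9 (v = (1/9)*113 = 113/9 ≈ 12.556)
q(b, X) = 11 + 16*X*b (q(b, X) = (16*b)*X + 11 = 16*X*b + 11 = 11 + 16*X*b)
B(n) = (320/9 + n)/(2*n) (B(n) = (n + (113/9 - 1*(-23)))/(n + n) = (n + (113/9 + 23))/((2*n)) = (n + 320/9)*(1/(2*n)) = (320/9 + n)*(1/(2*n)) = (320/9 + n)/(2*n))
98045/B(q(-6, 14)) = 98045/(((320 + 9*(11 + 16*14*(-6)))/(18*(11 + 16*14*(-6))))) = 98045/(((320 + 9*(11 - 1344))/(18*(11 - 1344)))) = 98045/(((1/18)*(320 + 9*(-1333))/(-1333))) = 98045/(((1/18)*(-1/1333)*(320 - 11997))) = 98045/(((1/18)*(-1/1333)*(-11677))) = 98045/(11677/23994) = 98045*(23994/11677) = 2352491730/11677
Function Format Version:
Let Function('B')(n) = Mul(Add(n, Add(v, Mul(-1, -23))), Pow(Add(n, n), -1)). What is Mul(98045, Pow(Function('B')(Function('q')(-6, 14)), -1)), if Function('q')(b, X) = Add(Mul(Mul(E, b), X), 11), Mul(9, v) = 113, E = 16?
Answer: Rational(2352491730, 11677) ≈ 2.0146e+5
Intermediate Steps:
v = Rational(113, 9) (v = Mul(Rational(1, 9), 113) = Rational(113, 9) ≈ 12.556)
Function('q')(b, X) = Add(11, Mul(16, X, b)) (Function('q')(b, X) = Add(Mul(Mul(16, b), X), 11) = Add(Mul(16, X, b), 11) = Add(11, Mul(16, X, b)))
Function('B')(n) = Mul(Rational(1, 2), Pow(n, -1), Add(Rational(320, 9), n)) (Function('B')(n) = Mul(Add(n, Add(Rational(113, 9), Mul(-1, -23))), Pow(Add(n, n), -1)) = Mul(Add(n, Add(Rational(113, 9), 23)), Pow(Mul(2, n), -1)) = Mul(Add(n, Rational(320, 9)), Mul(Rational(1, 2), Pow(n, -1))) = Mul(Add(Rational(320, 9), n), Mul(Rational(1, 2), Pow(n, -1))) = Mul(Rational(1, 2), Pow(n, -1), Add(Rational(320, 9), n)))
Mul(98045, Pow(Function('B')(Function('q')(-6, 14)), -1)) = Mul(98045, Pow(Mul(Rational(1, 18), Pow(Add(11, Mul(16, 14, -6)), -1), Add(320, Mul(9, Add(11, Mul(16, 14, -6))))), -1)) = Mul(98045, Pow(Mul(Rational(1, 18), Pow(Add(11, -1344), -1), Add(320, Mul(9, Add(11, -1344)))), -1)) = Mul(98045, Pow(Mul(Rational(1, 18), Pow(-1333, -1), Add(320, Mul(9, -1333))), -1)) = Mul(98045, Pow(Mul(Rational(1, 18), Rational(-1, 1333), Add(320, -11997)), -1)) = Mul(98045, Pow(Mul(Rational(1, 18), Rational(-1, 1333), -11677), -1)) = Mul(98045, Pow(Rational(11677, 23994), -1)) = Mul(98045, Rational(23994, 11677)) = Rational(2352491730, 11677)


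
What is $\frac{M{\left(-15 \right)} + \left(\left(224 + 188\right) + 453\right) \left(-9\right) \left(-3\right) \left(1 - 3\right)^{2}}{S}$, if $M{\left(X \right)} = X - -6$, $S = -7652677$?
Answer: $- \frac{93411}{7652677} \approx -0.012206$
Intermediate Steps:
$M{\left(X \right)} = 6 + X$ ($M{\left(X \right)} = X + 6 = 6 + X$)
$\frac{M{\left(-15 \right)} + \left(\left(224 + 188\right) + 453\right) \left(-9\right) \left(-3\right) \left(1 - 3\right)^{2}}{S} = \frac{\left(6 - 15\right) + \left(\left(224 + 188\right) + 453\right) \left(-9\right) \left(-3\right) \left(1 - 3\right)^{2}}{-7652677} = \left(-9 + \left(412 + 453\right) 27 \left(-2\right)^{2}\right) \left(- \frac{1}{7652677}\right) = \left(-9 + 865 \cdot 27 \cdot 4\right) \left(- \frac{1}{7652677}\right) = \left(-9 + 865 \cdot 108\right) \left(- \frac{1}{7652677}\right) = \left(-9 + 93420\right) \left(- \frac{1}{7652677}\right) = 93411 \left(- \frac{1}{7652677}\right) = - \frac{93411}{7652677}$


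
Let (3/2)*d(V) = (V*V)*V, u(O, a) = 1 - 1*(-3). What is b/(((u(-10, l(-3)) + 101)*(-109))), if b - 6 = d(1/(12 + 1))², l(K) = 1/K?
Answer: -52129538/99437092209 ≈ -0.00052425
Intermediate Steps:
u(O, a) = 4 (u(O, a) = 1 + 3 = 4)
d(V) = 2*V³/3 (d(V) = 2*((V*V)*V)/3 = 2*(V²*V)/3 = 2*V³/3)
b = 260647690/43441281 (b = 6 + (2*(1/(12 + 1))³/3)² = 6 + (2*(1/13)³/3)² = 6 + ((⅔)*(1/2197))² = 6 + (2/6591)² = 6 + 4/43441281 = 260647690/43441281 ≈ 6.0000)
b/(((u(-10, l(-3)) + 101)*(-109))) = 260647690/(43441281*(((4 + 101)*(-109)))) = 260647690/(43441281*((105*(-109)))) = (260647690/43441281)/(-11445) = (260647690/43441281)*(-1/11445) = -52129538/99437092209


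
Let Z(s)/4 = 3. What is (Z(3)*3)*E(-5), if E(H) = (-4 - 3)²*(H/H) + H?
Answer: 1584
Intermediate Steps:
Z(s) = 12 (Z(s) = 4*3 = 12)
E(H) = 49 + H (E(H) = (-7)²*1 + H = 49*1 + H = 49 + H)
(Z(3)*3)*E(-5) = (12*3)*(49 - 5) = 36*44 = 1584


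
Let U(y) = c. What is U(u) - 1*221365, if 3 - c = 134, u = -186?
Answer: -221496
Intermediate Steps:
c = -131 (c = 3 - 1*134 = 3 - 134 = -131)
U(y) = -131
U(u) - 1*221365 = -131 - 1*221365 = -131 - 221365 = -221496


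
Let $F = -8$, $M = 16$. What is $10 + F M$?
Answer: $-118$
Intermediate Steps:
$10 + F M = 10 - 128 = -118$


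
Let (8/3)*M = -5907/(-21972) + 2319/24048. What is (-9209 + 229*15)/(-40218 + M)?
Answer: 225991218944/1574105280169 ≈ 0.14357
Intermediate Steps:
M = 5361239/39139456 (M = 3*(-5907/(-21972) + 2319/24048)/8 = 3*(-5907*(-1/21972) + 2319*(1/24048))/8 = 3*(1969/7324 + 773/8016)/8 = (3/8)*(5361239/14677296) = 5361239/39139456 ≈ 0.13698)
(-9209 + 229*15)/(-40218 + M) = (-9209 + 229*15)/(-40218 + 5361239/39139456) = (-9209 + 3435)/(-1574105280169/39139456) = -5774*(-39139456/1574105280169) = 225991218944/1574105280169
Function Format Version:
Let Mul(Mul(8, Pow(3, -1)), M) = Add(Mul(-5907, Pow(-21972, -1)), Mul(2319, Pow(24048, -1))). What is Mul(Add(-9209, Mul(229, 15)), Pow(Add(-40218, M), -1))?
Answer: Rational(225991218944, 1574105280169) ≈ 0.14357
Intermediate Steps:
M = Rational(5361239, 39139456) (M = Mul(Rational(3, 8), Add(Mul(-5907, Pow(-21972, -1)), Mul(2319, Pow(24048, -1)))) = Mul(Rational(3, 8), Add(Mul(-5907, Rational(-1, 21972)), Mul(2319, Rational(1, 24048)))) = Mul(Rational(3, 8), Add(Rational(1969, 7324), Rational(773, 8016))) = Mul(Rational(3, 8), Rational(5361239, 14677296)) = Rational(5361239, 39139456) ≈ 0.13698)
Mul(Add(-9209, Mul(229, 15)), Pow(Add(-40218, M), -1)) = Mul(Add(-9209, Mul(229, 15)), Pow(Add(-40218, Rational(5361239, 39139456)), -1)) = Mul(Add(-9209, 3435), Pow(Rational(-1574105280169, 39139456), -1)) = Mul(-5774, Rational(-39139456, 1574105280169)) = Rational(225991218944, 1574105280169)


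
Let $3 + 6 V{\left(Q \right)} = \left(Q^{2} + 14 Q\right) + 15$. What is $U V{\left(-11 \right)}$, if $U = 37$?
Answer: $- \frac{259}{2} \approx -129.5$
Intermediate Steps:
$V{\left(Q \right)} = 2 + \frac{Q^{2}}{6} + \frac{7 Q}{3}$ ($V{\left(Q \right)} = - \frac{1}{2} + \frac{\left(Q^{2} + 14 Q\right) + 15}{6} = - \frac{1}{2} + \frac{15 + Q^{2} + 14 Q}{6} = - \frac{1}{2} + \left(\frac{5}{2} + \frac{Q^{2}}{6} + \frac{7 Q}{3}\right) = 2 + \frac{Q^{2}}{6} + \frac{7 Q}{3}$)
$U V{\left(-11 \right)} = 37 \left(2 + \frac{\left(-11\right)^{2}}{6} + \frac{7}{3} \left(-11\right)\right) = 37 \left(2 + \frac{1}{6} \cdot 121 - \frac{77}{3}\right) = 37 \left(2 + \frac{121}{6} - \frac{77}{3}\right) = 37 \left(- \frac{7}{2}\right) = - \frac{259}{2}$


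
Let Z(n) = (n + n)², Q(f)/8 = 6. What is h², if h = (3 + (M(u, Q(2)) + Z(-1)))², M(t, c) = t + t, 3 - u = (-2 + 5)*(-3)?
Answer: 923521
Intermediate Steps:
Q(f) = 48 (Q(f) = 8*6 = 48)
Z(n) = 4*n² (Z(n) = (2*n)² = 4*n²)
u = 12 (u = 3 - (-2 + 5)*(-3) = 3 - 3*(-3) = 3 - 1*(-9) = 3 + 9 = 12)
M(t, c) = 2*t
h = 961 (h = (3 + (2*12 + 4*(-1)²))² = (3 + (24 + 4*1))² = (3 + (24 + 4))² = (3 + 28)² = 31² = 961)
h² = 961² = 923521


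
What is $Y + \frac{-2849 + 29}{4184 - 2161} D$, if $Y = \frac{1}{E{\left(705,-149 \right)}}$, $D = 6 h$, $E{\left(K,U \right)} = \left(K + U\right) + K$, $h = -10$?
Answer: $\frac{213363223}{2551003} \approx 83.639$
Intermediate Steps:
$E{\left(K,U \right)} = U + 2 K$
$D = -60$ ($D = 6 \left(-10\right) = -60$)
$Y = \frac{1}{1261}$ ($Y = \frac{1}{-149 + 2 \cdot 705} = \frac{1}{-149 + 1410} = \frac{1}{1261} \approx 0.00079302$)
$Y + \frac{-2849 + 29}{4184 - 2161} D = \frac{1}{1261} + \frac{-2849 + 29}{4184 - 2161} \left(-60\right) = \frac{1}{1261} + - \frac{2820}{2023} \left(-60\right) = \frac{1}{1261} + \left(-2820\right) \frac{1}{2023} \left(-60\right) = \frac{1}{1261} - - \frac{169200}{2023} = \frac{1}{1261} + \frac{169200}{2023} = \frac{213363223}{2551003}$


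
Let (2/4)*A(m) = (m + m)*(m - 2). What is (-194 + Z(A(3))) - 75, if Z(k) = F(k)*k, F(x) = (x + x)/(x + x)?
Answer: -257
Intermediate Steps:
A(m) = 4*m*(-2 + m) (A(m) = 2*((m + m)*(m - 2)) = 2*((2*m)*(-2 + m)) = 2*(2*m*(-2 + m)) = 4*m*(-2 + m))
F(x) = 1 (F(x) = (2*x)/((2*x)) = (2*x)*(1/(2*x)) = 1)
Z(k) = k (Z(k) = 1*k = k)
(-194 + Z(A(3))) - 75 = (-194 + 4*3*(-2 + 3)) - 75 = (-194 + 4*3*1) - 75 = (-194 + 12) - 75 = -182 - 75 = -257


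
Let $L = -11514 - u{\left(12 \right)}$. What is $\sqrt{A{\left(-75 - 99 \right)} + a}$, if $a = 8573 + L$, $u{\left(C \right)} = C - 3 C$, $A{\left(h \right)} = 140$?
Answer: $i \sqrt{2777} \approx 52.697 i$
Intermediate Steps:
$u{\left(C \right)} = - 2 C$
$L = -11490$ ($L = -11514 - \left(-2\right) 12 = -11514 - -24 = -11514 + 24 = -11490$)
$a = -2917$ ($a = 8573 - 11490 = -2917$)
$\sqrt{A{\left(-75 - 99 \right)} + a} = \sqrt{140 - 2917} = \sqrt{-2777} = i \sqrt{2777}$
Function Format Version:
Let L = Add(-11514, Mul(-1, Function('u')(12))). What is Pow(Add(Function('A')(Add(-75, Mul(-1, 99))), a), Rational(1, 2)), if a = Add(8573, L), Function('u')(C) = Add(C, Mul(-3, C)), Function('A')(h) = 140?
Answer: Mul(I, Pow(2777, Rational(1, 2))) ≈ Mul(52.697, I)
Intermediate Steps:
Function('u')(C) = Mul(-2, C)
L = -11490 (L = Add(-11514, Mul(-1, Mul(-2, 12))) = Add(-11514, Mul(-1, -24)) = Add(-11514, 24) = -11490)
a = -2917 (a = Add(8573, -11490) = -2917)
Pow(Add(Function('A')(Add(-75, Mul(-1, 99))), a), Rational(1, 2)) = Pow(Add(140, -2917), Rational(1, 2)) = Pow(-2777, Rational(1, 2)) = Mul(I, Pow(2777, Rational(1, 2)))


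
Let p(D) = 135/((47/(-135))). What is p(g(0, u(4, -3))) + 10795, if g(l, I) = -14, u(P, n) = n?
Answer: 489140/47 ≈ 10407.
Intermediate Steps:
p(D) = -18225/47 (p(D) = 135/((47*(-1/135))) = 135/(-47/135) = 135*(-135/47) = -18225/47)
p(g(0, u(4, -3))) + 10795 = -18225/47 + 10795 = 489140/47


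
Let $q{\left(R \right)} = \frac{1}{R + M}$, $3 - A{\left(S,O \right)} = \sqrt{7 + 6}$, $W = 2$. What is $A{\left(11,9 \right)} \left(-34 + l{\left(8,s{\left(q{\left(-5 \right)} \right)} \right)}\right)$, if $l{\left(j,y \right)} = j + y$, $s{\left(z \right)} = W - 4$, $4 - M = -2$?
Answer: $-84 + 28 \sqrt{13} \approx 16.955$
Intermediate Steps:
$A{\left(S,O \right)} = 3 - \sqrt{13}$ ($A{\left(S,O \right)} = 3 - \sqrt{7 + 6} = 3 - \sqrt{13}$)
$M = 6$ ($M = 4 - -2 = 4 + 2 = 6$)
$q{\left(R \right)} = \frac{1}{6 + R}$ ($q{\left(R \right)} = \frac{1}{R + 6} = \frac{1}{6 + R}$)
$s{\left(z \right)} = -2$ ($s{\left(z \right)} = 2 - 4 = -2$)
$A{\left(11,9 \right)} \left(-34 + l{\left(8,s{\left(q{\left(-5 \right)} \right)} \right)}\right) = \left(3 - \sqrt{13}\right) \left(-34 + \left(8 - 2\right)\right) = \left(3 - \sqrt{13}\right) \left(-34 + 6\right) = \left(3 - \sqrt{13}\right) \left(-28\right) = -84 + 28 \sqrt{13}$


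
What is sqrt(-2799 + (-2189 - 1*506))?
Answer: I*sqrt(5494) ≈ 74.122*I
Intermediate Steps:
sqrt(-2799 + (-2189 - 1*506)) = sqrt(-2799 + (-2189 - 506)) = sqrt(-2799 - 2695) = sqrt(-5494) = I*sqrt(5494)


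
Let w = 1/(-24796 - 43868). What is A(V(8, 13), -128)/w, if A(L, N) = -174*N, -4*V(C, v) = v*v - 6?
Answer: -1529284608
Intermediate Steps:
V(C, v) = 3/2 - v²/4 (V(C, v) = -(v*v - 6)/4 = -(v² - 6)/4 = -(-6 + v²)/4 = 3/2 - v²/4)
w = -1/68664 (w = 1/(-68664) = -1/68664 ≈ -1.4564e-5)
A(V(8, 13), -128)/w = (-174*(-128))/(-1/68664) = 22272*(-68664) = -1529284608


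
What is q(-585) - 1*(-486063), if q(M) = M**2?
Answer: 828288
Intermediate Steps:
q(-585) - 1*(-486063) = (-585)**2 - 1*(-486063) = 342225 + 486063 = 828288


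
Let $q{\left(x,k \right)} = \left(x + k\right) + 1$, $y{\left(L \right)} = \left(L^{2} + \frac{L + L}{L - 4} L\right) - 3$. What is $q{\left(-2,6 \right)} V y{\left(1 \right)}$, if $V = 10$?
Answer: $- \frac{400}{3} \approx -133.33$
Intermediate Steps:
$y{\left(L \right)} = -3 + L^{2} + \frac{2 L^{2}}{-4 + L}$ ($y{\left(L \right)} = \left(L^{2} + \frac{2 L}{-4 + L} L\right) - 3 = \left(L^{2} + \frac{2 L^{2}}{-4 + L}\right) - 3 = -3 + L^{2} + \frac{2 L^{2}}{-4 + L}$)
$q{\left(x,k \right)} = 1 + k + x$ ($q{\left(x,k \right)} = \left(k + x\right) + 1 = 1 + k + x$)
$q{\left(-2,6 \right)} V y{\left(1 \right)} = \left(1 + 6 - 2\right) 10 \frac{12 + 1^{3} - 3 - 2 \cdot 1^{2}}{-4 + 1} = 5 \cdot 10 \frac{12 + 1 - 3 - 2}{-3} = 50 \left(- \frac{12 + 1 - 3 - 2}{3}\right) = 50 \left(\left(- \frac{1}{3}\right) 8\right) = 50 \left(- \frac{8}{3}\right) = - \frac{400}{3}$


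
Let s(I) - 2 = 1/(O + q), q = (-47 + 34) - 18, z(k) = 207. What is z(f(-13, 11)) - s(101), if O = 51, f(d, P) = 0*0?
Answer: 4099/20 ≈ 204.95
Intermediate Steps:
f(d, P) = 0
q = -31 (q = -13 - 18 = -31)
s(I) = 41/20 (s(I) = 2 + 1/(51 - 31) = 2 + 1/20 = 41/20)
z(f(-13, 11)) - s(101) = 207 - 1*41/20 = 207 - 41/20 = 4099/20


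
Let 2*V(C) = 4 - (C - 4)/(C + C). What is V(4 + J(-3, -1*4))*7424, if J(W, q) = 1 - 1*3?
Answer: 16704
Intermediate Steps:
J(W, q) = -2 (J(W, q) = 1 - 3 = -2)
V(C) = 2 - (-4 + C)/(4*C) (V(C) = (4 - (C - 4)/(C + C))/2 = (4 - (-4 + C)/(2*C))/2 = 2 - (-4 + C)/(4*C))
V(4 + J(-3, -1*4))*7424 = (7/4 + 1/(4 - 2))*7424 = (7/4 + 1/2)*7424 = (7/4 + ½)*7424 = (9/4)*7424 = 16704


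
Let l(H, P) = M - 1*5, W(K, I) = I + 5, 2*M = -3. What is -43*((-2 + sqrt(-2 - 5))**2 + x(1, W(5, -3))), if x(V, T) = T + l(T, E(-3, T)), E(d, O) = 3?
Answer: 645/2 + 172*I*sqrt(7) ≈ 322.5 + 455.07*I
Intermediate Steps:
M = -3/2 (M = (1/2)*(-3) = -3/2 ≈ -1.5000)
W(K, I) = 5 + I
l(H, P) = -13/2 (l(H, P) = -3/2 - 1*5 = -3/2 - 5 = -13/2)
x(V, T) = -13/2 + T (x(V, T) = T - 13/2 = -13/2 + T)
-43*((-2 + sqrt(-2 - 5))**2 + x(1, W(5, -3))) = -43*((-2 + sqrt(-2 - 5))**2 + (-13/2 + (5 - 3))) = -43*((-2 + sqrt(-7))**2 + (-13/2 + 2)) = -43*((-2 + I*sqrt(7))**2 - 9/2) = -43*(-9/2 + (-2 + I*sqrt(7))**2) = 387/2 - 43*(-2 + I*sqrt(7))**2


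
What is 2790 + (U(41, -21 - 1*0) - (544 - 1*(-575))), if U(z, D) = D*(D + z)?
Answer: 1251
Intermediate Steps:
2790 + (U(41, -21 - 1*0) - (544 - 1*(-575))) = 2790 + ((-21 - 1*0)*((-21 - 1*0) + 41) - (544 - 1*(-575))) = 2790 + ((-21 + 0)*((-21 + 0) + 41) - (544 + 575)) = 2790 + (-21*(-21 + 41) - 1*1119) = 2790 + (-21*20 - 1119) = 2790 + (-420 - 1119) = 2790 - 1539 = 1251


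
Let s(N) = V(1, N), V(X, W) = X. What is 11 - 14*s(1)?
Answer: -3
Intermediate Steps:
s(N) = 1
11 - 14*s(1) = 11 - 14*1 = 11 - 14 = -3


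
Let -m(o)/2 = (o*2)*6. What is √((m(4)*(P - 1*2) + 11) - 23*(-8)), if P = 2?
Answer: √195 ≈ 13.964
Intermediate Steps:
m(o) = -24*o (m(o) = -2*o*2*6 = -2*2*o*6 = -24*o)
√((m(4)*(P - 1*2) + 11) - 23*(-8)) = √(((-24*4)*(2 - 1*2) + 11) - 23*(-8)) = √((-96*(2 - 2) + 11) + 184) = √((-96*0 + 11) + 184) = √((0 + 11) + 184) = √(11 + 184) = √195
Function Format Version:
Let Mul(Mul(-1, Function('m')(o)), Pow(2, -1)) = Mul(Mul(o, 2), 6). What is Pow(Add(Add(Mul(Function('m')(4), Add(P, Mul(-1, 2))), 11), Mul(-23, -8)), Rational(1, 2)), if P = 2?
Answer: Pow(195, Rational(1, 2)) ≈ 13.964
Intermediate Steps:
Function('m')(o) = Mul(-24, o) (Function('m')(o) = Mul(-2, Mul(Mul(o, 2), 6)) = Mul(-2, Mul(Mul(2, o), 6)) = Mul(-2, Mul(12, o)) = Mul(-24, o))
Pow(Add(Add(Mul(Function('m')(4), Add(P, Mul(-1, 2))), 11), Mul(-23, -8)), Rational(1, 2)) = Pow(Add(Add(Mul(Mul(-24, 4), Add(2, Mul(-1, 2))), 11), Mul(-23, -8)), Rational(1, 2)) = Pow(Add(Add(Mul(-96, Add(2, -2)), 11), 184), Rational(1, 2)) = Pow(Add(Add(Mul(-96, 0), 11), 184), Rational(1, 2)) = Pow(Add(Add(0, 11), 184), Rational(1, 2)) = Pow(Add(11, 184), Rational(1, 2)) = Pow(195, Rational(1, 2))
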